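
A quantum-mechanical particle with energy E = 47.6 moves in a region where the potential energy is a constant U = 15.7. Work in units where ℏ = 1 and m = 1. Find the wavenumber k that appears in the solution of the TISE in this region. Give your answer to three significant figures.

With E > U the solution is oscillatory, ψ ∝ e^{±ikx} with k = √(2m(E − U))/ℏ.
k = √(2 × 1 × 31.9) = 7.987.

k = 7.99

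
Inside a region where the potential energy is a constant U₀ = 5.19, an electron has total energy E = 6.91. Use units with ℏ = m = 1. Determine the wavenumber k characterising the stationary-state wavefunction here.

With E > U₀ the solution is oscillatory, ψ ∝ e^{±ikx} with k = √(2m(E − U₀))/ℏ.
k = √(2 × 1 × 1.72) = 1.855.

k = 1.85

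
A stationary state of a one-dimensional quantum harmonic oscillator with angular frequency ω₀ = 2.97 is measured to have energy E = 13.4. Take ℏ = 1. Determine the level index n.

n = 4

Invert E_n = (n + ½)ℏω₀: n = E/ℏω₀ − ½ = 4.012, so n = 4.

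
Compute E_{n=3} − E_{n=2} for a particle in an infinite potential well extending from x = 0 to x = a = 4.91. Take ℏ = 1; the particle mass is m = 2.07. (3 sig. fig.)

ΔE = 0.494

E_n = n²π²ℏ²/(2ma²), so ΔE = (3² − 2²) π²ℏ²/(2ma²).
ΔE = 5 × π² / (2 × 2.07 × 4.91²) = 0.4944.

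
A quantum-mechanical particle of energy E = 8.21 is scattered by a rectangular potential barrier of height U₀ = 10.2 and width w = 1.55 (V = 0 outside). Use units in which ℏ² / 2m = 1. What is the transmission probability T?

Since E < U₀ the interior solution is evanescent with decay constant κ = √(2m(U₀ − E))/ℏ = 1.411.
κw = 2.187, sinh(κw) = 4.396.
Matching ψ, ψ′ at both faces gives T = [1 + U₀² sinh²(κw) / (4E(U₀ − E))]⁻¹ = 1/31.77 = 0.0315.

T = 0.0315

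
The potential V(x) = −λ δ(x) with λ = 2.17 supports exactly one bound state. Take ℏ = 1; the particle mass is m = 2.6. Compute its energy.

The bound state is ψ(x) = √κ e^{−κ|x|}. The derivative jump ψ'(0⁺) − ψ'(0⁻) = −(2mλ/ℏ²)ψ(0) fixes κ = mλ/ℏ² = 5.642.
Then E = −ℏ²κ²/(2m) = −mλ²/(2ℏ²) = -6.122.

E = -6.12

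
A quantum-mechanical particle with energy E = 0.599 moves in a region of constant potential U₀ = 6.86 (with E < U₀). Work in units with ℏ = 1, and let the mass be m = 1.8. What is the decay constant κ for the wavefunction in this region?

Since E < U₀ the TISE in this region is ψ'' = κ²ψ with κ = √(2m(U₀ − E))/ℏ.
κ = √(2 × 1.8 × 6.261) = 4.748.

κ = 4.75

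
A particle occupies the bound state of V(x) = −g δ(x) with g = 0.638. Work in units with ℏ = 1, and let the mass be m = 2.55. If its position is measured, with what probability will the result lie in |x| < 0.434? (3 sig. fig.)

The normalised bound state is ψ = √κ e^{−κ|x|} with κ = mg/ℏ² = 1.627.
P(|x| < d) = ∫_{−d}^{d} κ e^{−2κ|x|} dx = 1 − e^{−2κd} = 1 − e^{−1.412} = 0.7564.

P = 0.756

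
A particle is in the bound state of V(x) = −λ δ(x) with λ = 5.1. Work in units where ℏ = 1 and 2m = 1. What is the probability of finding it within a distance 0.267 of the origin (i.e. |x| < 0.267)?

The normalised bound state is ψ = √κ e^{−κ|x|} with κ = mλ/ℏ² = 2.550.
P(|x| < d) = ∫_{−d}^{d} κ e^{−2κ|x|} dx = 1 − e^{−2κd} = 1 − e^{−1.362} = 0.7438.

P = 0.744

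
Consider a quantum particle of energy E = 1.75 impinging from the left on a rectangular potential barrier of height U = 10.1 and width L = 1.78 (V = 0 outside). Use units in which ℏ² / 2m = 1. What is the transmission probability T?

T = 0.0000781

Since E < U the interior solution is evanescent with decay constant κ = √(2m(U − E))/ℏ = 2.890.
κL = 5.144, sinh(κL) = 85.66.
Matching ψ, ψ′ at both faces gives T = [1 + U² sinh²(κL) / (4E(U − E))]⁻¹ = 1/12810 = 0.0000781.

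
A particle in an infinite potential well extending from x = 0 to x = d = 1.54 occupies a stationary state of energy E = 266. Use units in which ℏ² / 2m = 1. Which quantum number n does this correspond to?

n = 8

For an infinite well E_n = n²π²ℏ²/(2md²), so n = (d/πℏ)√(2mE).
n = (1.54/π) × √(2 × 0.5 × 266) = 7.995 → n = 8.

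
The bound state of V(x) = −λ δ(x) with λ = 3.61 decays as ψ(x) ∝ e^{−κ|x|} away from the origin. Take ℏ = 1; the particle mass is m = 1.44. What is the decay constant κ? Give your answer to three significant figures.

κ = 5.20

Integrating the TISE across x = 0 gives the cusp condition ψ'(0⁺) − ψ'(0⁻) = −(2mλ/ℏ²)ψ(0).
With ψ ∝ e^{−κ|x|} this yields −2κ = −2mλ/ℏ², so κ = mλ/ℏ² = 5.198.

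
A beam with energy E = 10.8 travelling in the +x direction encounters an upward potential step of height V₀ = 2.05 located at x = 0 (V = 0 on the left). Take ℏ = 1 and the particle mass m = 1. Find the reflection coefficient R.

R = 0.00276

On each side the TISE gives plane waves with k = √(2m(E − V))/ℏ: k₁ = √(2·1·10.8) = 4.648, k₂ = √(2·1·8.75) = 4.183.
Continuity of ψ and ψ′ at the step yields the reflection amplitude r = (k₁ − k₂)/(k₁ + k₂) = 0.05257; thus R = |r|² = 0.002764, T = 0.9972.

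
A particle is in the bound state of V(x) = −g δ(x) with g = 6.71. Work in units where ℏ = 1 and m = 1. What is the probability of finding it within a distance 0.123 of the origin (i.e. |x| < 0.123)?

P = 0.808

The normalised bound state is ψ = √κ e^{−κ|x|} with κ = mg/ℏ² = 6.710.
P(|x| < d) = ∫_{−d}^{d} κ e^{−2κ|x|} dx = 1 − e^{−2κd} = 1 − e^{−1.651} = 0.8081.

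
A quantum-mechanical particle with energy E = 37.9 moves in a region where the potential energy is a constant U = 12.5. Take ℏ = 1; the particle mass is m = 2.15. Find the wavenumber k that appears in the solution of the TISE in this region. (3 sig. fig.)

With E > U the solution is oscillatory, ψ ∝ e^{±ikx} with k = √(2m(E − U))/ℏ.
k = √(2 × 2.15 × 25.4) = 10.45.

k = 10.5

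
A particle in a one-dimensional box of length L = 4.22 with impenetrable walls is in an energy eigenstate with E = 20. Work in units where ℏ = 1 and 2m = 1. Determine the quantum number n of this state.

For an infinite well E_n = n²π²ℏ²/(2mL²), so n = (L/πℏ)√(2mE).
n = (4.22/π) × √(2 × 0.5 × 20) = 6.007 → n = 6.

n = 6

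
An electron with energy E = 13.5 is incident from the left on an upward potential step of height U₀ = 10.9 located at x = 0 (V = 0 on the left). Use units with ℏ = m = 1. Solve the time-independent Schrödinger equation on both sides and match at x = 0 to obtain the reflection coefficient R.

R = 0.152

On each side the TISE gives plane waves with k = √(2m(E − V))/ℏ: k₁ = √(2·1·13.5) = 5.196, k₂ = √(2·1·2.6) = 2.280.
Continuity of ψ and ψ′ at the step yields the reflection amplitude r = (k₁ − k₂)/(k₁ + k₂) = 0.3900; thus R = |r|² = 0.1521, T = 0.8479.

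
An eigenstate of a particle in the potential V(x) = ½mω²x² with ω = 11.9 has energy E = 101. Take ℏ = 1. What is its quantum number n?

E_n = ℏω(n + ½) ⇒ n = E/(ℏω) − ½ = 101/11.9 − 0.5 = 7.987 → n = 8.

n = 8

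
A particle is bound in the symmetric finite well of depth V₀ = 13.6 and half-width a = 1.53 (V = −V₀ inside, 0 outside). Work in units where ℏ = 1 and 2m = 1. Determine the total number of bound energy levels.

N = 4

The dimensionless depth is z₀ = a√(2mV₀)/ℏ = 1.53 × √(13.60) = 5.642.
The even/odd transcendental equations gain one root per π/2 in z₀, giving N = 1 + ⌊2z₀/π⌋ = 1 + ⌊3.592⌋ = 4.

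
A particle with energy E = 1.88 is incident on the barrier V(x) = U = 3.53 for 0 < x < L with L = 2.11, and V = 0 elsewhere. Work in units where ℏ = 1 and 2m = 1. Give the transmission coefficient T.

T = 0.0175

E < U: inside the barrier ψ ∝ e^{±κx} with κ = √(2m(U − E))/ℏ = 1.285.
κL = 2.710, sinh(κL) = 7.484.
Matching ψ, ψ′ at both faces gives T = [1 + U² sinh²(κL) / (4E(U − E))]⁻¹ = 1/57.25 = 0.0175.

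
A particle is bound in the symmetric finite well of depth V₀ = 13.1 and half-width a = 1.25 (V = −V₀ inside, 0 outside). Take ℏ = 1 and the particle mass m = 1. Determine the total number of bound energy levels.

N = 5

The dimensionless depth is z₀ = a√(2mV₀)/ℏ = 1.25 × √(26.20) = 6.398.
The even/odd transcendental equations gain one root per π/2 in z₀, giving N = 1 + ⌊2z₀/π⌋ = 1 + ⌊4.073⌋ = 5.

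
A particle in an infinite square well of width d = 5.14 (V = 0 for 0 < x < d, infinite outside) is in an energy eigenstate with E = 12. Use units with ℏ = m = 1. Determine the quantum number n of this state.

For an infinite well E_n = n²π²ℏ²/(2md²), so n = (d/πℏ)√(2mE).
n = (5.14/π) × √(2 × 1 × 12) = 8.015 → n = 8.

n = 8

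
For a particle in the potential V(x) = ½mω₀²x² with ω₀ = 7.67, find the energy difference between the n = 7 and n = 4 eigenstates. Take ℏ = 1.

ΔE = 23.0

E_n = ℏω₀(n + ½), so ΔE = (7 − 4) ℏω₀ = 3 × 7.67 = 23.01.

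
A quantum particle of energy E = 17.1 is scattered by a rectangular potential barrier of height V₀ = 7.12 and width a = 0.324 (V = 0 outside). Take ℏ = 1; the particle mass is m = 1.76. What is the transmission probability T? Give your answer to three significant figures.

E > V₀: inside the barrier k₂ = √(2m(E − V₀))/ℏ = 5.927, k₂a = 1.920.
T = [1 + V₀² sin²(k₂a) / (4E(E − V₀))]⁻¹ = 1/1.066 = 0.938.

T = 0.938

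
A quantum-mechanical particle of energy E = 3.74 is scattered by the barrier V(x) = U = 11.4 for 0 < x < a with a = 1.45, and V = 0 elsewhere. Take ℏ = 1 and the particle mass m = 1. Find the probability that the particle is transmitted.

E < U: inside the barrier ψ ∝ e^{±κx} with κ = √(2m(U − E))/ℏ = 3.914.
κa = 5.675, sinh(κa) = 145.8.
Matching ψ, ψ′ at both faces gives T = [1 + U² sinh²(κa) / (4E(U − E))]⁻¹ = 1/24110 = 0.0000415.

T = 0.0000415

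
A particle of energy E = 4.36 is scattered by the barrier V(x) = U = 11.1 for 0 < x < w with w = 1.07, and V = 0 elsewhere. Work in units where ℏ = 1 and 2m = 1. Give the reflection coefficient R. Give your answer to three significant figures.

R = 0.985

E < U: inside the barrier ψ ∝ e^{±κx} with κ = √(2m(U − E))/ℏ = 2.596.
κw = 2.778, sinh(κw) = 8.011.
The exact tunnelling result is T⁻¹ = 1 + U² sinh²(κw) / [4E(U − E)] = 68.27, so T = 0.0146.
R = 1 − T = 0.985.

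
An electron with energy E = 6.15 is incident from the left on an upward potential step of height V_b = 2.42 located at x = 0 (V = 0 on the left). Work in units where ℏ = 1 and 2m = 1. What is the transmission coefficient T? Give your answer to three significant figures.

T = 0.985

The wavenumbers are k₁ = √(2mE)/ℏ = 2.480 on the left and k₂ = √(2m(E − V_b))/ℏ = 1.931 on the right.
Matching ψ and ψ′ at x = 0 gives r = (k₁ − k₂)/(k₁ + k₂), so R = r² = 0.01547 and T = 1 − R = 0.9845.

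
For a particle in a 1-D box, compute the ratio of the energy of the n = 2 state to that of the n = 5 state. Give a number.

E_n = n²π²ℏ²/(2mL²) so the ratio is n₂²/n₁² = 4/25 = 0.16.

0.16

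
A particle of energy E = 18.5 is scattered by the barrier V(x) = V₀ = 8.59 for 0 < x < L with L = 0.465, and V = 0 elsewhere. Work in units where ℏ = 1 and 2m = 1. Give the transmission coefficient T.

T = 0.910

E > V₀: inside the barrier k₂ = √(2m(E − V₀))/ℏ = 3.148, k₂L = 1.464.
T = [1 + V₀² sin²(k₂L) / (4E(E − V₀))]⁻¹ = 1/1.099 = 0.910.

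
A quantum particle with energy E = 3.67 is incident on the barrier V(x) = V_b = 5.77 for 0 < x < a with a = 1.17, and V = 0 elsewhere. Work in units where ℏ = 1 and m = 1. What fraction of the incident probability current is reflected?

Since E < V_b the interior solution is evanescent with decay constant κ = √(2m(V_b − E))/ℏ = 2.049.
κa = 2.398, sinh(κa) = 5.454.
The exact tunnelling result is T⁻¹ = 1 + V_b² sinh²(κa) / [4E(V_b − E)] = 33.12, so T = 0.0302.
R = 1 − T = 0.970.

R = 0.970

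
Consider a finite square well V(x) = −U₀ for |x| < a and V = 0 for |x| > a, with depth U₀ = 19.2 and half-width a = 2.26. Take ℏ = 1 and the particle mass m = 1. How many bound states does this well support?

N = 9

Define the well-strength parameter z₀ = (a/ℏ)√(2mU₀) = 2.26 × √(2·1·19.2) = 14.00.
A new bound state (alternating even/odd) appears each time z₀ passes a multiple of π/2, so N = ⌊2z₀/π⌋ + 1 = ⌊8.916⌋ + 1 = 9.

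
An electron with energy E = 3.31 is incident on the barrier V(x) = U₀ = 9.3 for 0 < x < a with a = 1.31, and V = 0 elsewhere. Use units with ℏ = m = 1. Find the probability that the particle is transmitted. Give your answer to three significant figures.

Since E < U₀ the interior solution is evanescent with decay constant κ = √(2m(U₀ − E))/ℏ = 3.461.
κa = 4.534, sinh(κa) = 46.57.
The exact tunnelling result is T⁻¹ = 1 + U₀² sinh²(κa) / [4E(U₀ − E)] = 2366, so T = 0.000423.

T = 0.000423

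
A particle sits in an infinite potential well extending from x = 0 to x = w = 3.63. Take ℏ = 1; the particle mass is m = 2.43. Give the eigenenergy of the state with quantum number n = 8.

E = 9.86

Requiring ψ(0) = ψ(w) = 0 quantises k = nπ/w, hence E_n = ℏ²k²/2m = n²π²ℏ²/(2mw²).
E_8 = 8² × π² / (2 × 2.43 × 3.63²) = 9.863.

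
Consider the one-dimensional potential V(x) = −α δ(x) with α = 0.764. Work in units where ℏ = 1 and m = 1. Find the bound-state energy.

For x ≠ 0 the bound state is ψ ∝ e^{−κ|x|}; integrating the TISE across the delta gives the cusp condition 2κ = 2mα/ℏ², so κ = 0.7640.
Then E = −ℏ²κ²/(2m) = −mα²/(2ℏ²) = -0.2918.

E = -0.292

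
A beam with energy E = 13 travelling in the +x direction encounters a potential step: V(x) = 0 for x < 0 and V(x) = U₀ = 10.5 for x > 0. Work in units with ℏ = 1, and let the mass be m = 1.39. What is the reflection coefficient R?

R = 0.152

The wavenumbers are k₁ = √(2mE)/ℏ = 6.012 on the left and k₂ = √(2m(E − U₀))/ℏ = 2.636 on the right.
Matching ψ and ψ′ at x = 0 gives r = (k₁ − k₂)/(k₁ + k₂), so R = r² = 0.1523 and T = 1 − R = 0.8477.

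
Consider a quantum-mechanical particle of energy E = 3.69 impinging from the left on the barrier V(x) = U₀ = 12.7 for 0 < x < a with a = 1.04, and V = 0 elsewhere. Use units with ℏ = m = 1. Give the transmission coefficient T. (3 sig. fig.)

Since E < U₀ the interior solution is evanescent with decay constant κ = √(2m(U₀ − E))/ℏ = 4.245.
κa = 4.415, sinh(κa) = 41.33.
The exact tunnelling result is T⁻¹ = 1 + U₀² sinh²(κa) / [4E(U₀ − E)] = 2072, so T = 0.000483.

T = 0.000483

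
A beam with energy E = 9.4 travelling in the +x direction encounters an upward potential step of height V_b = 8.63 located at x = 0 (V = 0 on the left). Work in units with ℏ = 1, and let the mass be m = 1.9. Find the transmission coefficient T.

The wavenumbers are k₁ = √(2mE)/ℏ = 5.977 on the left and k₂ = √(2m(E − V_b))/ℏ = 1.711 on the right.
Continuity of ψ and ψ′ at the step yields the reflection amplitude r = (k₁ − k₂)/(k₁ + k₂) = 0.5550; thus R = |r|² = 0.3080, T = 0.6920.

T = 0.692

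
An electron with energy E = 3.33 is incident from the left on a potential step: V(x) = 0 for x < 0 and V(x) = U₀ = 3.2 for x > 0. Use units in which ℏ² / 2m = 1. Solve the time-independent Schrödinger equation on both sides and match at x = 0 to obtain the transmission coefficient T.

T = 0.551

On each side the TISE gives plane waves with k = √(2m(E − V))/ℏ: k₁ = √(2·½·3.33) = 1.825, k₂ = √(2·½·0.13) = 0.3606.
Matching ψ and ψ′ at x = 0 gives r = (k₁ − k₂)/(k₁ + k₂), so R = r² = 0.4489 and T = 1 − R = 0.5511.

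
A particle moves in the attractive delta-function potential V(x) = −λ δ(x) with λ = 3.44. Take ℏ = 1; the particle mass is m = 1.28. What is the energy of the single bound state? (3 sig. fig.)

E = -7.57

For x ≠ 0 the bound state is ψ ∝ e^{−κ|x|}; integrating the TISE across the delta gives the cusp condition 2κ = 2mλ/ℏ², so κ = 4.403.
Then E = −ℏ²κ²/(2m) = −mλ²/(2ℏ²) = -7.574.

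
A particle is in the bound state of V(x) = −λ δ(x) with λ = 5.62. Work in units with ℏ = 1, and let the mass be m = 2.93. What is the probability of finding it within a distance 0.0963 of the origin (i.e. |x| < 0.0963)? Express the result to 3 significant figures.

P = 0.958

The normalised bound state is ψ = √κ e^{−κ|x|} with κ = mλ/ℏ² = 16.47.
P(|x| < d) = ∫_{−d}^{d} κ e^{−2κ|x|} dx = 1 − e^{−2κd} = 1 − e^{−3.171} = 0.9581.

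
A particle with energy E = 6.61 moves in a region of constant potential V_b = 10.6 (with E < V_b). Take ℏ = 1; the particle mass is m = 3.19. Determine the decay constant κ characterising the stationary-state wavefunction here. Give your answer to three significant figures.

Since E < V_b the TISE in this region is ψ'' = κ²ψ with κ = √(2m(V_b − E))/ℏ.
κ = √(2 × 3.19 × 3.99) = 5.045.

κ = 5.05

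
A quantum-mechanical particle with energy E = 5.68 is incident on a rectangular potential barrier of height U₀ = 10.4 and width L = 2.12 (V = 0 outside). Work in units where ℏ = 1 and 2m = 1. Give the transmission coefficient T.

T = 0.000396

E < U₀: inside the barrier ψ ∝ e^{±κx} with κ = √(2m(U₀ − E))/ℏ = 2.173.
κL = 4.606, sinh(κL) = 50.03.
The exact tunnelling result is T⁻¹ = 1 + U₀² sinh²(κL) / [4E(U₀ − E)] = 2525, so T = 0.000396.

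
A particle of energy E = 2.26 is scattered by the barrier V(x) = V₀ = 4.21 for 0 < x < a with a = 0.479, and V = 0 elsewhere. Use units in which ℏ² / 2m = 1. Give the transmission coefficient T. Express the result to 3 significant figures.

E < V₀: inside the barrier ψ ∝ e^{±κx} with κ = √(2m(V₀ − E))/ℏ = 1.396.
κa = 0.6689, sinh(κa) = 0.7199.
The exact tunnelling result is T⁻¹ = 1 + V₀² sinh²(κa) / [4E(V₀ − E)] = 1.521, so T = 0.657.

T = 0.657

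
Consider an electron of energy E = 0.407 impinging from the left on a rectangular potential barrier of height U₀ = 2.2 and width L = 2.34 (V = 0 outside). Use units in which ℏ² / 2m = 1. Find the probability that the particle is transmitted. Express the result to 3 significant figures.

T = 0.00458

E < U₀: inside the barrier ψ ∝ e^{±κx} with κ = √(2m(U₀ − E))/ℏ = 1.339.
κL = 3.133, sinh(κL) = 11.45.
The exact tunnelling result is T⁻¹ = 1 + U₀² sinh²(κL) / [4E(U₀ − E)] = 218.5, so T = 0.00458.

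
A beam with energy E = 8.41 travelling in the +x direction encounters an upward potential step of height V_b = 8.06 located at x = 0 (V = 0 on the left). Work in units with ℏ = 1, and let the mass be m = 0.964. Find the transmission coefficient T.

The wavenumbers are k₁ = √(2mE)/ℏ = 4.027 on the left and k₂ = √(2m(E − V_b))/ℏ = 0.8215 on the right.
Continuity of ψ and ψ′ at the step yields the reflection amplitude r = (k₁ − k₂)/(k₁ + k₂) = 0.6611; thus R = |r|² = 0.4371, T = 0.5629.

T = 0.563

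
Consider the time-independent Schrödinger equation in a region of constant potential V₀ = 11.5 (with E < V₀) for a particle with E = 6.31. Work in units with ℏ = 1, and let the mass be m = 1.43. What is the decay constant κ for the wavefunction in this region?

Since E < V₀ the TISE in this region is ψ'' = κ²ψ with κ = √(2m(V₀ − E))/ℏ.
κ = √(2 × 1.43 × 5.19) = 3.853.

κ = 3.85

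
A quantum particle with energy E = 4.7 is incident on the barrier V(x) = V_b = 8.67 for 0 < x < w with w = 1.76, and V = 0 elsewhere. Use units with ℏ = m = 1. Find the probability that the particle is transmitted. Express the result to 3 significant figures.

Since E < V_b the interior solution is evanescent with decay constant κ = √(2m(V_b − E))/ℏ = 2.818.
κw = 4.959, sinh(κw) = 71.25.
The exact tunnelling result is T⁻¹ = 1 + V_b² sinh²(κw) / [4E(V_b − E)] = 5113, so T = 0.000196.

T = 0.000196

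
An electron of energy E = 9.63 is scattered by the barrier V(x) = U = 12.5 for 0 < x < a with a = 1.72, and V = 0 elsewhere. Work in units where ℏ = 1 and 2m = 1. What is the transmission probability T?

T = 0.00831

Since E < U the interior solution is evanescent with decay constant κ = √(2m(U − E))/ℏ = 1.694.
κa = 2.914, sinh(κa) = 9.187.
The exact tunnelling result is T⁻¹ = 1 + U² sinh²(κa) / [4E(U − E)] = 120.3, so T = 0.00831.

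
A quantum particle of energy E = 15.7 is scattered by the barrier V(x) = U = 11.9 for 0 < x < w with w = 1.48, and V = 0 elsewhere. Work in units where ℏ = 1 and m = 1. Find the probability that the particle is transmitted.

T = 0.721

Above the barrier the interior wavenumber is k₂ = √(2m(E − U))/ℏ = 2.757, giving phase k₂w = 4.080.
Matching at both interfaces gives T⁻¹ = 1 + U² sin²(k₂w) / [4E(E − U)] = 1.386, hence T = 0.721.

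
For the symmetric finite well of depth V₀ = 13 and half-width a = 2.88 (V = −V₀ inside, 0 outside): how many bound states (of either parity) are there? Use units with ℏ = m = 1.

The dimensionless depth is z₀ = a√(2mV₀)/ℏ = 2.88 × √(26.00) = 14.69.
The even/odd transcendental equations gain one root per π/2 in z₀, giving N = 1 + ⌊2z₀/π⌋ = 1 + ⌊9.349⌋ = 10.

N = 10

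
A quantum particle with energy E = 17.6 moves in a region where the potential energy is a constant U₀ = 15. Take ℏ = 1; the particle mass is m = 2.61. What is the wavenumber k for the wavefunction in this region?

With E > U₀ the solution is oscillatory, ψ ∝ e^{±ikx} with k = √(2m(E − U₀))/ℏ.
k = √(2 × 2.61 × 2.6) = 3.684.

k = 3.68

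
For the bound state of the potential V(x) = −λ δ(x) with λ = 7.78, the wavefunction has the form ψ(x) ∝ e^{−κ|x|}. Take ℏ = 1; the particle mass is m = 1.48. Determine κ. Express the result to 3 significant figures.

κ = 11.5

Integrating the TISE across x = 0 gives the cusp condition ψ'(0⁺) − ψ'(0⁻) = −(2mλ/ℏ²)ψ(0).
With ψ ∝ e^{−κ|x|} this yields −2κ = −2mλ/ℏ², so κ = mλ/ℏ² = 11.51.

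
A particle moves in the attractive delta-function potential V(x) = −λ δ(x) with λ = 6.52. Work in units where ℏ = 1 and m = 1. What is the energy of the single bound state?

E = -21.3

For x ≠ 0 the bound state is ψ ∝ e^{−κ|x|}; integrating the TISE across the delta gives the cusp condition 2κ = 2mλ/ℏ², so κ = 6.520.
Then E = −ℏ²κ²/(2m) = −mλ²/(2ℏ²) = -21.26.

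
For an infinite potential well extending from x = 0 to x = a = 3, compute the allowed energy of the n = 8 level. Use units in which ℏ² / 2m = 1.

E = 70.2

Requiring ψ(0) = ψ(a) = 0 quantises k = nπ/a, hence E_n = ℏ²k²/2m = n²π²ℏ²/(2ma²).
E_8 = 8² × π² / (2 × 0.5 × 3²) = 70.18.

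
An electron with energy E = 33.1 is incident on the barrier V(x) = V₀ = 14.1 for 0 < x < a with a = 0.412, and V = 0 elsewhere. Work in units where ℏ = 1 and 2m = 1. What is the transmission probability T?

Above the barrier the interior wavenumber is k₂ = √(2m(E − V₀))/ℏ = 4.359, giving phase k₂a = 1.796.
T = [1 + V₀² sin²(k₂a) / (4E(E − V₀))]⁻¹ = 1/1.075 = 0.930.

T = 0.930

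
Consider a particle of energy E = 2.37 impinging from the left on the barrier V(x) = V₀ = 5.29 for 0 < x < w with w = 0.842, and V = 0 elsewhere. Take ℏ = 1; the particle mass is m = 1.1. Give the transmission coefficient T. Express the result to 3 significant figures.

T = 0.0539

Since E < V₀ the interior solution is evanescent with decay constant κ = √(2m(V₀ − E))/ℏ = 2.535.
κw = 2.134, sinh(κw) = 4.166.
Matching ψ, ψ′ at both faces gives T = [1 + V₀² sinh²(κw) / (4E(V₀ − E))]⁻¹ = 1/18.54 = 0.0539.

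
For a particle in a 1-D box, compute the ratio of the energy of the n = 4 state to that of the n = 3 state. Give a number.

1.77778

Since E_n ∝ n², the ratio is (4/3)² = 1.77778.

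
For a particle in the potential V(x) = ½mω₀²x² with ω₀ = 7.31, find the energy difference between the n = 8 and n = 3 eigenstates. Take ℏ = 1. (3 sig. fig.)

ΔE = 36.6

E_n = ℏω₀(n + ½), so ΔE = (8 − 3) ℏω₀ = 5 × 7.31 = 36.55.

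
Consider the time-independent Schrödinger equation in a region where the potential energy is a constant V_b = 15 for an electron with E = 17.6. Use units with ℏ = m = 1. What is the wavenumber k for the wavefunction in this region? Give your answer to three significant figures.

With E > V_b the solution is oscillatory, ψ ∝ e^{±ikx} with k = √(2m(E − V_b))/ℏ.
k = √(2 × 1 × 2.6) = 2.280.

k = 2.28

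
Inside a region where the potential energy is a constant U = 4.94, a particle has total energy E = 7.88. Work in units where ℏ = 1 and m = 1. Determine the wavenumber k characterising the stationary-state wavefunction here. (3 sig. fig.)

k = 2.42

With E > U the solution is oscillatory, ψ ∝ e^{±ikx} with k = √(2m(E − U))/ℏ.
k = √(2 × 1 × 2.94) = 2.425.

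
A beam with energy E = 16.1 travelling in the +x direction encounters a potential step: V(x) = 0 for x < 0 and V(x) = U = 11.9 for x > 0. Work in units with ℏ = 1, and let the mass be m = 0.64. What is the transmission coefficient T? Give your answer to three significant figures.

T = 0.895

On each side the TISE gives plane waves with k = √(2m(E − V))/ℏ: k₁ = √(2·0.64·16.1) = 4.540, k₂ = √(2·0.64·4.2) = 2.319.
Matching ψ and ψ′ at x = 0 gives r = (k₁ − k₂)/(k₁ + k₂), so R = r² = 0.1049 and T = 1 − R = 0.8951.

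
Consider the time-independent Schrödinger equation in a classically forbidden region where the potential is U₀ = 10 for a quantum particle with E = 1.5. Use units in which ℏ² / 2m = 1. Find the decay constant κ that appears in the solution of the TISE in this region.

Since E < U₀ the TISE in this region is ψ'' = κ²ψ with κ = √(2m(U₀ − E))/ℏ.
κ = √(2 × 0.5 × 8.5) = 2.915.

κ = 2.92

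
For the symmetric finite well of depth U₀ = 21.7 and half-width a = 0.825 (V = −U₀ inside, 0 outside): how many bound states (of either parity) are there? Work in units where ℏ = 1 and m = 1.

N = 4

Define the well-strength parameter z₀ = (a/ℏ)√(2mU₀) = 0.825 × √(2·1·21.7) = 5.435.
The even/odd transcendental equations gain one root per π/2 in z₀, giving N = 1 + ⌊2z₀/π⌋ = 1 + ⌊3.460⌋ = 4.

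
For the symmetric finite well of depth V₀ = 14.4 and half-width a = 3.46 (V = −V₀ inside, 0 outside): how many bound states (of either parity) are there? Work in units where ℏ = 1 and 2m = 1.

The dimensionless depth is z₀ = a√(2mV₀)/ℏ = 3.46 × √(14.40) = 13.13.
A new bound state (alternating even/odd) appears each time z₀ passes a multiple of π/2, so N = ⌊2z₀/π⌋ + 1 = ⌊8.359⌋ + 1 = 9.

N = 9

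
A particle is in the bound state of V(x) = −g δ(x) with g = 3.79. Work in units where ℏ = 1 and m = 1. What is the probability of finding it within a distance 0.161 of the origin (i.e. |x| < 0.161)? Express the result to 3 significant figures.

The normalised bound state is ψ = √κ e^{−κ|x|} with κ = mg/ℏ² = 3.790.
P(|x| < d) = ∫_{−d}^{d} κ e^{−2κ|x|} dx = 1 − e^{−2κd} = 1 − e^{−1.220} = 0.7049.

P = 0.705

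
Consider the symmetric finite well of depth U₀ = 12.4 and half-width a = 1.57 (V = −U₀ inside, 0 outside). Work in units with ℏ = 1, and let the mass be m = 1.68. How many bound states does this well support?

N = 7

Define the well-strength parameter z₀ = (a/ℏ)√(2mU₀) = 1.57 × √(2·1.68·12.4) = 10.13.
A new bound state (alternating even/odd) appears each time z₀ passes a multiple of π/2, so N = ⌊2z₀/π⌋ + 1 = ⌊6.451⌋ + 1 = 7.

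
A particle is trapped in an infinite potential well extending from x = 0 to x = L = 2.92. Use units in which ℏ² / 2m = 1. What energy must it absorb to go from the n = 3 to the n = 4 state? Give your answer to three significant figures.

E_n = n²π²ℏ²/(2mL²), so ΔE = (4² − 3²) π²ℏ²/(2mL²).
ΔE = 7 × π² / (2 × 0.5 × 2.92²) = 8.103.

ΔE = 8.10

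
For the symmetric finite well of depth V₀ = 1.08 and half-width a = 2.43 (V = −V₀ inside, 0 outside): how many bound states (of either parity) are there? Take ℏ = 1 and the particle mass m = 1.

N = 3

Define the well-strength parameter z₀ = (a/ℏ)√(2mV₀) = 2.43 × √(2·1·1.08) = 3.571.
The even/odd transcendental equations gain one root per π/2 in z₀, giving N = 1 + ⌊2z₀/π⌋ = 1 + ⌊2.274⌋ = 3.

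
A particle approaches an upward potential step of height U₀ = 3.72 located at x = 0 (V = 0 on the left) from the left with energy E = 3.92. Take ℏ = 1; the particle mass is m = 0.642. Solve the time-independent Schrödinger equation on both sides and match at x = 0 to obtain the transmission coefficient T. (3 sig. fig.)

T = 0.601

On each side the TISE gives plane waves with k = √(2m(E − V))/ℏ: k₁ = √(2·0.642·3.92) = 2.243, k₂ = √(2·0.642·0.2) = 0.5068.
Continuity of ψ and ψ′ at the step yields the reflection amplitude r = (k₁ − k₂)/(k₁ + k₂) = 0.6315; thus R = |r|² = 0.3988, T = 0.6012.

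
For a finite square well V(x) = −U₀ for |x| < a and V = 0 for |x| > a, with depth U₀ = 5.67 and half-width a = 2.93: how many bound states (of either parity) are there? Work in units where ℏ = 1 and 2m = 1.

Define the well-strength parameter z₀ = (a/ℏ)√(2mU₀) = 2.93 × √(2·0.5·5.67) = 6.977.
The even/odd transcendental equations gain one root per π/2 in z₀, giving N = 1 + ⌊2z₀/π⌋ = 1 + ⌊4.442⌋ = 5.

N = 5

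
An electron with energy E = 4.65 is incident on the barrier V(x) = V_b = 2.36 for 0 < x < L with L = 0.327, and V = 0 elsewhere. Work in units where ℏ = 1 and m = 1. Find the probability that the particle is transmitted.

T = 0.949

E > V_b: inside the barrier k₂ = √(2m(E − V_b))/ℏ = 2.140, k₂L = 0.6998.
T = [1 + V_b² sin²(k₂L) / (4E(E − V_b))]⁻¹ = 1/1.054 = 0.949.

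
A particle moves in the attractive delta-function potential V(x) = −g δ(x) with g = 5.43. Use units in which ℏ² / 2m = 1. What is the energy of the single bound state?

E = -7.37

The bound state is ψ(x) = √κ e^{−κ|x|}. The derivative jump ψ'(0⁺) − ψ'(0⁻) = −(2mg/ℏ²)ψ(0) fixes κ = mg/ℏ² = 2.715.
Then E = −ℏ²κ²/(2m) = −mg²/(2ℏ²) = -7.371.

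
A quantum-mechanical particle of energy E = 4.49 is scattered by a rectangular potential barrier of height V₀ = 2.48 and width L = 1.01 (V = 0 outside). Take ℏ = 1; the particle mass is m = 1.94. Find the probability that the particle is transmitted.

T = 0.983

Above the barrier the interior wavenumber is k₂ = √(2m(E − V₀))/ℏ = 2.793, giving phase k₂L = 2.821.
T = [1 + V₀² sin²(k₂L) / (4E(E − V₀))]⁻¹ = 1/1.017 = 0.983.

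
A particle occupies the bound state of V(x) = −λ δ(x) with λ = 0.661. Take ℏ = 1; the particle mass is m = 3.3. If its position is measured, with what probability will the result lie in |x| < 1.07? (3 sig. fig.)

The normalised bound state is ψ = √κ e^{−κ|x|} with κ = mλ/ℏ² = 2.181.
P(|x| < d) = ∫_{−d}^{d} κ e^{−2κ|x|} dx = 1 − e^{−2κd} = 1 − e^{−4.668} = 0.9906.

P = 0.991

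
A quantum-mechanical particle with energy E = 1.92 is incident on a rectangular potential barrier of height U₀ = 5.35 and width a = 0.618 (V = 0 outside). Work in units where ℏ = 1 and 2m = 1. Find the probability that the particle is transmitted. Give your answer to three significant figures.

T = 0.316

Since E < U₀ the interior solution is evanescent with decay constant κ = √(2m(U₀ − E))/ℏ = 1.852.
κa = 1.145, sinh(κa) = 1.411.
The exact tunnelling result is T⁻¹ = 1 + U₀² sinh²(κa) / [4E(U₀ − E)] = 3.164, so T = 0.316.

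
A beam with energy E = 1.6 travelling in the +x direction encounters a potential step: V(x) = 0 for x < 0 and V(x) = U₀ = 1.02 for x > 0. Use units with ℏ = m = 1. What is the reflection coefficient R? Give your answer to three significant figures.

R = 0.0617

On each side the TISE gives plane waves with k = √(2m(E − V))/ℏ: k₁ = √(2·1·1.6) = 1.789, k₂ = √(2·1·0.58) = 1.077.
Continuity of ψ and ψ′ at the step yields the reflection amplitude r = (k₁ − k₂)/(k₁ + k₂) = 0.2484; thus R = |r|² = 0.06169, T = 0.9383.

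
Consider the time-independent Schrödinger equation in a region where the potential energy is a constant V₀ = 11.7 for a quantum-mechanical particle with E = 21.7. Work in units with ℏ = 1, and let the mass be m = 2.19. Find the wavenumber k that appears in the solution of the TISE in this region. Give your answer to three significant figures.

With E > V₀ the solution is oscillatory, ψ ∝ e^{±ikx} with k = √(2m(E − V₀))/ℏ.
k = √(2 × 2.19 × 10) = 6.618.

k = 6.62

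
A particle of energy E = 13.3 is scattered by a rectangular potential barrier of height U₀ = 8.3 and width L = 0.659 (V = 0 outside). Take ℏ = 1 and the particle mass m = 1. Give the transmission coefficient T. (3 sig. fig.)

T = 0.836

E > U₀: inside the barrier k₂ = √(2m(E − U₀))/ℏ = 3.162, k₂L = 2.084.
T = [1 + U₀² sin²(k₂L) / (4E(E − U₀))]⁻¹ = 1/1.197 = 0.836.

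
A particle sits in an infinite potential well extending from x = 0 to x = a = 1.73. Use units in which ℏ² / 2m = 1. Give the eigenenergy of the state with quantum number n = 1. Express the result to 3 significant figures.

E = 3.30

The infinite-well eigenfunctions ψ_n = √(2/a) sin(nπx/a) vanish at both walls, giving E_n = n²π²ℏ²/(2ma²).
E_1 = 1² × π² / (2 × 0.5 × 1.73²) = 3.298.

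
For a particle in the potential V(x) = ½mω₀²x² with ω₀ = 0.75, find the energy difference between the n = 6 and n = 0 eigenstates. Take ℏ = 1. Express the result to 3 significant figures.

ΔE = 4.50

E_n = ℏω₀(n + ½), so ΔE = (6 − 0) ℏω₀ = 6 × 0.75 = 4.500.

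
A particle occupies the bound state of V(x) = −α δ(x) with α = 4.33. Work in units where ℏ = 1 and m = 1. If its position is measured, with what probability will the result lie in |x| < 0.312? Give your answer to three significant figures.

P = 0.933

The normalised bound state is ψ = √κ e^{−κ|x|} with κ = mα/ℏ² = 4.330.
P(|x| < d) = ∫_{−d}^{d} κ e^{−2κ|x|} dx = 1 − e^{−2κd} = 1 − e^{−2.702} = 0.9329.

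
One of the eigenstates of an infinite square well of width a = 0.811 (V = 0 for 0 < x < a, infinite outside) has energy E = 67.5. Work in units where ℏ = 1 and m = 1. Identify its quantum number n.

n = 3

From E_n = n²π²ℏ²/(2ma²) invert to n = √(2ma²E)/(πℏ).
n = (0.811/π) × √(2 × 1 × 67.5) = 2.999 → n = 3.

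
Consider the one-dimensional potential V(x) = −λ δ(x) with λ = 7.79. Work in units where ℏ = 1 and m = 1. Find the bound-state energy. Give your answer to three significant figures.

E = -30.3

For x ≠ 0 the bound state is ψ ∝ e^{−κ|x|}; integrating the TISE across the delta gives the cusp condition 2κ = 2mλ/ℏ², so κ = 7.790.
Then E = −ℏ²κ²/(2m) = −mλ²/(2ℏ²) = -30.34.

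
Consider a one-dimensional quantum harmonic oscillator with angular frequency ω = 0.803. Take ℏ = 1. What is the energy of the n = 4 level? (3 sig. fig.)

The oscillator eigenvalues are E_n = ℏω(n + ½), so E_4 = 0.803 × 4.5 = 3.614.

E = 3.61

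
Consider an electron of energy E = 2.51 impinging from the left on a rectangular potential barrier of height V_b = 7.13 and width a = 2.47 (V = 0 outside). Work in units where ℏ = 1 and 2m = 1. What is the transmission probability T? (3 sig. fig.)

E < V_b: inside the barrier ψ ∝ e^{±κx} with κ = √(2m(V_b − E))/ℏ = 2.149.
κa = 5.309, sinh(κa) = 101.1.
Matching ψ, ψ′ at both faces gives T = [1 + V_b² sinh²(κa) / (4E(V_b − E))]⁻¹ = 1/11200 = 0.0000893.

T = 0.0000893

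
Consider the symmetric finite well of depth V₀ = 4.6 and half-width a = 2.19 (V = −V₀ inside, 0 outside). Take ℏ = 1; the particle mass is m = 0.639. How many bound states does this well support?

N = 4

The dimensionless depth is z₀ = a√(2mV₀)/ℏ = 2.19 × √(5.879) = 5.310.
The even/odd transcendental equations gain one root per π/2 in z₀, giving N = 1 + ⌊2z₀/π⌋ = 1 + ⌊3.380⌋ = 4.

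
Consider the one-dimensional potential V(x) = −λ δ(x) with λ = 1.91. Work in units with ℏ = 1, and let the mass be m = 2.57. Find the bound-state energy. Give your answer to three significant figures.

E = -4.69

For x ≠ 0 the bound state is ψ ∝ e^{−κ|x|}; integrating the TISE across the delta gives the cusp condition 2κ = 2mλ/ℏ², so κ = 4.909.
Then E = −ℏ²κ²/(2m) = −mλ²/(2ℏ²) = -4.688.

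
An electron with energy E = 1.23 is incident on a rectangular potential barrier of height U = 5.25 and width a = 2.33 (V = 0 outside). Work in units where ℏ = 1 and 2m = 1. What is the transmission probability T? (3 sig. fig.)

T = 0.000251

E < U: inside the barrier ψ ∝ e^{±κx} with κ = √(2m(U − E))/ℏ = 2.005.
κa = 4.672, sinh(κa) = 53.43.
Matching ψ, ψ′ at both faces gives T = [1 + U² sinh²(κa) / (4E(U − E))]⁻¹ = 1/3980 = 0.000251.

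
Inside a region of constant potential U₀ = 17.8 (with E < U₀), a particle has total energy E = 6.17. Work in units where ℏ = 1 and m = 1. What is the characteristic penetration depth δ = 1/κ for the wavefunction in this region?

Since E < U₀ the TISE in this region is ψ'' = κ²ψ with κ = √(2m(U₀ − E))/ℏ.
κ = √(2 × 1 × 11.63) = 4.823. The penetration depth is δ = 1/κ = 0.207.

δ = 0.207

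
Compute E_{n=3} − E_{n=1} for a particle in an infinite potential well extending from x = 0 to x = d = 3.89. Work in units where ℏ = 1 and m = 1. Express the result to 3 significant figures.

ΔE = 2.61

E_n = n²π²ℏ²/(2md²), so ΔE = (3² − 1²) π²ℏ²/(2md²).
ΔE = 8 × π² / (2 × 1 × 3.89²) = 2.609.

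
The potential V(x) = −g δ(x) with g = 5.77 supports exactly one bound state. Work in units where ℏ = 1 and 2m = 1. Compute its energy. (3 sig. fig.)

E = -8.32

For x ≠ 0 the bound state is ψ ∝ e^{−κ|x|}; integrating the TISE across the delta gives the cusp condition 2κ = 2mg/ℏ², so κ = 2.885.
Then E = −ℏ²κ²/(2m) = −mg²/(2ℏ²) = -8.323.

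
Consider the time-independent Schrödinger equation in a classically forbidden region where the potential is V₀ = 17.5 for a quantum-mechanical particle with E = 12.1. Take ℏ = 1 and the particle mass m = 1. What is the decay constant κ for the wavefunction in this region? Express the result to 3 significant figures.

Since E < V₀ the TISE in this region is ψ'' = κ²ψ with κ = √(2m(V₀ − E))/ℏ.
κ = √(2 × 1 × 5.4) = 3.286.

κ = 3.29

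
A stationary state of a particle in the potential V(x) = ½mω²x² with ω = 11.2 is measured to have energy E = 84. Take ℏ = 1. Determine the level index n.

Invert E_n = (n + ½)ℏω: n = E/ℏω − ½ = 7.000, so n = 7.

n = 7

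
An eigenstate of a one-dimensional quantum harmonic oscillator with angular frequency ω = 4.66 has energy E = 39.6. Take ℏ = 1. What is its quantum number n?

n = 8

E_n = ℏω(n + ½) ⇒ n = E/(ℏω) − ½ = 39.6/4.66 − 0.5 = 7.998 → n = 8.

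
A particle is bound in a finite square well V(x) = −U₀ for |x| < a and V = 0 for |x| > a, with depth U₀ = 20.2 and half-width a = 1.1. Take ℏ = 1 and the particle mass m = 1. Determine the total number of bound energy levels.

Define the well-strength parameter z₀ = (a/ℏ)√(2mU₀) = 1.1 × √(2·1·20.2) = 6.992.
The even/odd transcendental equations gain one root per π/2 in z₀, giving N = 1 + ⌊2z₀/π⌋ = 1 + ⌊4.451⌋ = 5.

N = 5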